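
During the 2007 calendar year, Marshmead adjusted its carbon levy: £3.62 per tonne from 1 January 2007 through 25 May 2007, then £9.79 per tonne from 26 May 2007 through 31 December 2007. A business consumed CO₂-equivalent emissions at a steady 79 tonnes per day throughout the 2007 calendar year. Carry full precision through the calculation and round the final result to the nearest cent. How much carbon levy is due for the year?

£211,617.30

1 January – 25 May 2007: 145 days × 79 tonnes/day = 11,455 tonnes at £3.62/tonne → £41,467.10
26 May – 31 December 2007: 220 days × 79 tonnes/day = 17,380 tonnes at £9.79/tonne → £170,150.20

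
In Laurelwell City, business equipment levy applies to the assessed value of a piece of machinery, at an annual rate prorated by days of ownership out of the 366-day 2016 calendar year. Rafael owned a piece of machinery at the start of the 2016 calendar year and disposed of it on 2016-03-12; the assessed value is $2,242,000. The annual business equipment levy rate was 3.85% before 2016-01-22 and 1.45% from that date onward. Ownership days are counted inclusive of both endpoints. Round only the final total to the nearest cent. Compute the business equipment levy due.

2016-01-01 to 2016-01-21: 21 days at 3.85% → $2,242,000 × 3.85% × 21/366 = $4,952.6148
2016-01-22 to 2016-03-12: 51 days at 1.45% → $2,242,000 × 1.45% × 51/366 = $4,529.9426
Total = $9,482.5574

$9,482.56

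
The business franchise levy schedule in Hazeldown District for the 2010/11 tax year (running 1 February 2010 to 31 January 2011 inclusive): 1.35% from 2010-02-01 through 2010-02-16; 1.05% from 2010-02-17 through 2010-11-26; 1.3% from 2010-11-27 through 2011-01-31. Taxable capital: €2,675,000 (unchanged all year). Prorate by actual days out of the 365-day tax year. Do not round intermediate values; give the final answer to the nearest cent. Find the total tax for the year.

€29,648.53

2010-02-01 to 2010-02-16: 16 days at 1.35% → €2,675,000 × 1.35% × 16/365 = €1,583.0137
2010-02-17 to 2010-11-26: 283 days at 1.05% → €2,675,000 × 1.05% × 283/365 = €21,777.4315
2010-11-27 to 2011-01-31: 66 days at 1.3% → €2,675,000 × 1.3% × 66/365 = €6,288.0822
Total = €29,648.5274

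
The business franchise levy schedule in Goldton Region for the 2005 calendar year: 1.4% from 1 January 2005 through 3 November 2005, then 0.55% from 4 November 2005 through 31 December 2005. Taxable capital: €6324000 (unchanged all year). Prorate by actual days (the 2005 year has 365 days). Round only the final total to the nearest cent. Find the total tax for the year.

€79994.27

1 January – 3 November 2005: 307 days at 1.4% → €6324000 × 1.4% × 307/365 = €74467.2658
4 November – 31 December 2005: 58 days at 0.55% → €6324000 × 0.55% × 58/365 = €5527.0027
Total = €79994.2685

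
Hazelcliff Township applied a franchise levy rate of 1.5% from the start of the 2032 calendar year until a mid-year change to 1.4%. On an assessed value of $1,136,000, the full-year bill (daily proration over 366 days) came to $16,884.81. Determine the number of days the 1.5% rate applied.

Let d = days at the first rate; then 366 − d days at the second rate.
$1,136,000 × [1.5%·d + 1.4%·(366−d)] / 366 = $16,884.81
Solving gives d = 316, so the new rate took effect on November 12, 2032.

316 days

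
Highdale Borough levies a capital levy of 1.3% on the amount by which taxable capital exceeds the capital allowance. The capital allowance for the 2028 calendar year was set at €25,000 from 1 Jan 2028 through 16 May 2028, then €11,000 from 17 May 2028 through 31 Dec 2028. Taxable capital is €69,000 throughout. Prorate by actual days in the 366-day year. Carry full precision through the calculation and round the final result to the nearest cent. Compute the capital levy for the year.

€685.87

1 Jan – 16 May 2028: 137 days, exemption €25,000 → (€69,000 − €25,000) × 1.3% × 137/366 = €214.1093
17 May – 31 Dec 2028: 229 days, exemption €11,000 → (€69,000 − €11,000) × 1.3% × 229/366 = €471.7650
Total = €685.8743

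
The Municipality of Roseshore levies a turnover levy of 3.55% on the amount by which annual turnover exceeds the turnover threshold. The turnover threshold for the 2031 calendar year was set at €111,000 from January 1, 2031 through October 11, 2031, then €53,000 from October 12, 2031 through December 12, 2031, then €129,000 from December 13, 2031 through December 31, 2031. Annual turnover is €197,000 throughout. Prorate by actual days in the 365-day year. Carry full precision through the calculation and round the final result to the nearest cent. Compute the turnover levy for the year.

January 1 – October 11, 2031: 284 days, exemption €111,000 → (€197,000 − €111,000) × 3.55% × 284/365 = €2,375.4849
October 12 – December 12, 2031: 62 days, exemption €53,000 → (€197,000 − €53,000) × 3.55% × 62/365 = €868.3397
December 13 – December 31, 2031: 19 days, exemption €129,000 → (€197,000 − €129,000) × 3.55% × 19/365 = €125.6603
Total = €3,369.4849

€3,369.48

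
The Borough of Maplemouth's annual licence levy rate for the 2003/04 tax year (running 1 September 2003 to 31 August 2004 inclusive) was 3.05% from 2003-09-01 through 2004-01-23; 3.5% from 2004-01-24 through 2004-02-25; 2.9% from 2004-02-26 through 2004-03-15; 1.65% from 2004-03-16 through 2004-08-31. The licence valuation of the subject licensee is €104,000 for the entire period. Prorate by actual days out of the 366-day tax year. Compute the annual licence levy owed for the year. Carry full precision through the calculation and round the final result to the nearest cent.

2003-09-01 to 2004-01-23: 145 days at 3.05% → €104,000 × 3.05% × 145/366 = €1,256.6667
2004-01-24 to 2004-02-25: 33 days at 3.5% → €104,000 × 3.5% × 33/366 = €328.1967
2004-02-26 to 2004-03-15: 19 days at 2.9% → €104,000 × 2.9% × 19/366 = €156.5683
2004-03-16 to 2004-08-31: 169 days at 1.65% → €104,000 × 1.65% × 169/366 = €792.3607
Total = €2,533.7923

€2,533.79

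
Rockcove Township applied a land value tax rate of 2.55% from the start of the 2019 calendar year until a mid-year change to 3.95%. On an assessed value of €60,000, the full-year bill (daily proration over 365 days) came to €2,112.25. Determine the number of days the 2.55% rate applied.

112 days

Let d = days at the first rate; then 365 − d days at the second rate.
€60,000 × [2.55%·d + 3.95%·(365−d)] / 365 = €2,112.25
Solving gives d = 112, so the new rate took effect on 23 April 2019.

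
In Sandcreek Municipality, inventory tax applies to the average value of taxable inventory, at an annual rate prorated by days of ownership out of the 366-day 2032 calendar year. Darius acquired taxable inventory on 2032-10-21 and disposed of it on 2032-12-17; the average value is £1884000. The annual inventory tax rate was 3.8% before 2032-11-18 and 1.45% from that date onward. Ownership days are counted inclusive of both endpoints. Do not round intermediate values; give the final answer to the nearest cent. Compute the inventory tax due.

£7716.16

2032-10-21 to 2032-11-17: 28 days at 3.8% → £1884000 × 3.8% × 28/366 = £5476.9836
2032-11-18 to 2032-12-17: 30 days at 1.45% → £1884000 × 1.45% × 30/366 = £2239.1803
Total = £7716.1639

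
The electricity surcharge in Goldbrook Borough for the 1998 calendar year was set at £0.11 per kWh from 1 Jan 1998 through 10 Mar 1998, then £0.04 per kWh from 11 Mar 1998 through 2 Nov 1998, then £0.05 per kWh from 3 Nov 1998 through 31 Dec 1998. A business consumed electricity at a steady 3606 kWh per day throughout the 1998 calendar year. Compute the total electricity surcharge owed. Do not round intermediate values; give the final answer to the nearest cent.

1 Jan – 10 Mar 1998: 69 days × 3606 kWh/day = 248,814 kWh at £0.11/kWh → £27,369.54
11 Mar – 2 Nov 1998: 237 days × 3606 kWh/day = 854,622 kWh at £0.04/kWh → £34,184.88
3 Nov – 31 Dec 1998: 59 days × 3606 kWh/day = 212,754 kWh at £0.05/kWh → £10,637.70

£72,192.12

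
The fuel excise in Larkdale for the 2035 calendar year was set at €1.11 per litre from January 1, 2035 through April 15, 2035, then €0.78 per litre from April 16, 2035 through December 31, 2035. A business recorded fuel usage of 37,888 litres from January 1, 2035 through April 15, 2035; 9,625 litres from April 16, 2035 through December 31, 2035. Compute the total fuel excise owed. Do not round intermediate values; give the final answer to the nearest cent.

January 1 – April 15, 2035: 37,888 litres at €1.11/litre → €42055.68
April 16 – December 31, 2035: 9,625 litres at €0.78/litre → €7507.50

€49563.18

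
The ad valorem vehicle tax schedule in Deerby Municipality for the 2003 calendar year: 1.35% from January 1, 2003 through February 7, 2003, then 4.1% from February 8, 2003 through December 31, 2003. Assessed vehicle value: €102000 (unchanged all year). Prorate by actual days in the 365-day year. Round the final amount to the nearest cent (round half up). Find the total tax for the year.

January 1 – February 7, 2003: 38 days at 1.35% → €102000 × 1.35% × 38/365 = €143.3589
February 8 – December 31, 2003: 327 days at 4.1% → €102000 × 4.1% × 327/365 = €3746.6137
Total = €3889.9726

€3889.97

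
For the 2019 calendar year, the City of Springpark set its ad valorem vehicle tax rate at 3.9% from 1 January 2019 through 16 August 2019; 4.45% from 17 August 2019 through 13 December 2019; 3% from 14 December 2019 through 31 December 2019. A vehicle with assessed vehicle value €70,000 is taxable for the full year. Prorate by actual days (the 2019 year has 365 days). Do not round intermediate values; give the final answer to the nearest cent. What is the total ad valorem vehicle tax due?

1 January – 16 August 2019: 228 days at 3.9% → €70,000 × 3.9% × 228/365 = €1,705.3151
17 August – 13 December 2019: 119 days at 4.45% → €70,000 × 4.45% × 119/365 = €1,015.5753
14 December – 31 December 2019: 18 days at 3% → €70,000 × 3% × 18/365 = €103.5616
Total = €2,824.4521

€2,824.45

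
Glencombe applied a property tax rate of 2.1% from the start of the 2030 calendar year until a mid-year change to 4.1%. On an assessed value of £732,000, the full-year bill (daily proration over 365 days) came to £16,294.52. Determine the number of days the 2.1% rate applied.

342 days

Let d = days at the first rate; then 365 − d days at the second rate.
£732,000 × [2.1%·d + 4.1%·(365−d)] / 365 = £16,294.52
Solving gives d = 342, so the new rate took effect on 9 Dec 2030.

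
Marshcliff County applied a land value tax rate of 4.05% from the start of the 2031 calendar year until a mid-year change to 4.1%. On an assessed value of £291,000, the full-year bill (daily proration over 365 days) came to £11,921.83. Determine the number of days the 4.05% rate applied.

Let d = days at the first rate; then 365 − d days at the second rate.
£291,000 × [4.05%·d + 4.1%·(365−d)] / 365 = £11,921.83
Solving gives d = 23, so the new rate took effect on 24 January 2031.

23 days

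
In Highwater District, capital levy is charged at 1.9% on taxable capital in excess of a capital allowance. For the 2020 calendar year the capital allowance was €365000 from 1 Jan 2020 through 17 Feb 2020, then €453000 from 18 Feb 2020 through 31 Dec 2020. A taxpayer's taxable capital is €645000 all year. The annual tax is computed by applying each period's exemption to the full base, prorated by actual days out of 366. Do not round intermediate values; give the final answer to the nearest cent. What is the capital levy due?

€3867.28

1 Jan – 17 Feb 2020: 48 days, exemption €365000 → (€645000 − €365000) × 1.9% × 48/366 = €697.7049
18 Feb – 31 Dec 2020: 318 days, exemption €453000 → (€645000 − €453000) × 1.9% × 318/366 = €3169.5738
Total = €3867.2787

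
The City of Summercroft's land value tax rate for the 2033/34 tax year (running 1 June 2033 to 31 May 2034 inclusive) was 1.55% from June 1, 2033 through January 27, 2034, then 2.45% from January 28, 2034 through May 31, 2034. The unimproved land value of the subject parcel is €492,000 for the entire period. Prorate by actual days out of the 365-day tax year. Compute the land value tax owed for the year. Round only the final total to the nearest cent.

€9,130.31

June 1, 2033 – January 27, 2034: 241 days at 1.55% → €492,000 × 1.55% × 241/365 = €5,035.2493
January 28 – May 31, 2034: 124 days at 2.45% → €492,000 × 2.45% × 124/365 = €4,095.0575
Total = €9,130.3068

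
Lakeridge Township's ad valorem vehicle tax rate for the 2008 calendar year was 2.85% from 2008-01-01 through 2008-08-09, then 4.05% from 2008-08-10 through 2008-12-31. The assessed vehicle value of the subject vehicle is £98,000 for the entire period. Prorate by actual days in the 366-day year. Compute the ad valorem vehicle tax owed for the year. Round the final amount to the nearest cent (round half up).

2008-01-01 to 2008-08-09: 222 days at 2.85% → £98,000 × 2.85% × 222/366 = £1,694.1148
2008-08-10 to 2008-12-31: 144 days at 4.05% → £98,000 × 4.05% × 144/366 = £1,561.5738
Total = £3,255.6885

£3,255.69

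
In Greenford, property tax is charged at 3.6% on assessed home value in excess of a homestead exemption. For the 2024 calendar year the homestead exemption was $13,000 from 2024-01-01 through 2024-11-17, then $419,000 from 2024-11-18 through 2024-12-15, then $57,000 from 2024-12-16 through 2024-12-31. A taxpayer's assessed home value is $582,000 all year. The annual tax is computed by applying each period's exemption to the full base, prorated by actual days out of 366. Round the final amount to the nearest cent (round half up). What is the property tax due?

$19,296.59

2024-01-01 to 2024-11-17: 322 days, exemption $13,000 → ($582,000 − $13,000) × 3.6% × 322/366 = $18,021.4426
2024-11-18 to 2024-12-15: 28 days, exemption $419,000 → ($582,000 − $419,000) × 3.6% × 28/366 = $448.9180
2024-12-16 to 2024-12-31: 16 days, exemption $57,000 → ($582,000 − $57,000) × 3.6% × 16/366 = $826.2295
Total = $19,296.5902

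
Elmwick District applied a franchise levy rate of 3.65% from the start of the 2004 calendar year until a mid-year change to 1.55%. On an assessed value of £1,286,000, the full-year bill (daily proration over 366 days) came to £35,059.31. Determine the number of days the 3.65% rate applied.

Let d = days at the first rate; then 366 − d days at the second rate.
£1,286,000 × [3.65%·d + 1.55%·(366−d)] / 366 = £35,059.31
Solving gives d = 205, so the new rate took effect on July 24, 2004.

205 days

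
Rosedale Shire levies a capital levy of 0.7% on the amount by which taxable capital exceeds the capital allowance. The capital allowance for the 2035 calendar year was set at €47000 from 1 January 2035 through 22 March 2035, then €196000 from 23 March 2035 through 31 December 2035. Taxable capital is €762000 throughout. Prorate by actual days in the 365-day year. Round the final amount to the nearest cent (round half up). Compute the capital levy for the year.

1 January – 22 March 2035: 81 days, exemption €47000 → (€762000 − €47000) × 0.7% × 81/365 = €1110.6986
23 March – 31 December 2035: 284 days, exemption €196000 → (€762000 − €196000) × 0.7% × 284/365 = €3082.7616
Total = €4193.4603

€4193.46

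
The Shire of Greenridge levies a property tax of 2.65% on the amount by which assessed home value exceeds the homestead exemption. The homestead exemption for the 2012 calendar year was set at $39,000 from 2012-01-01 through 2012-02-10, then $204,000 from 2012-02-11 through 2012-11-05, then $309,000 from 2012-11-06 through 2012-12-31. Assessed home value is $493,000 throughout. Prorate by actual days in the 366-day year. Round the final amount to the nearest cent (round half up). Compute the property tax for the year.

$7,722.58

2012-01-01 to 2012-02-10: 41 days, exemption $39,000 → ($493,000 − $39,000) × 2.65% × 41/366 = $1,347.7350
2012-02-11 to 2012-11-05: 269 days, exemption $204,000 → ($493,000 − $204,000) × 2.65% × 269/366 = $5,628.7883
2012-11-06 to 2012-12-31: 56 days, exemption $309,000 → ($493,000 − $309,000) × 2.65% × 56/366 = $746.0546
Total = $7,722.5779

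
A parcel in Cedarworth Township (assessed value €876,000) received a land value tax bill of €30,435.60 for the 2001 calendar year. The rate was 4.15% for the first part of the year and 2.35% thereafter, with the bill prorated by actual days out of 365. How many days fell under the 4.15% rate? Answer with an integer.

Let d = days at the first rate; then 365 − d days at the second rate.
€876,000 × [4.15%·d + 2.35%·(365−d)] / 365 = €30,435.60
Solving gives d = 228, so the new rate took effect on 17 Aug 2001.

228 days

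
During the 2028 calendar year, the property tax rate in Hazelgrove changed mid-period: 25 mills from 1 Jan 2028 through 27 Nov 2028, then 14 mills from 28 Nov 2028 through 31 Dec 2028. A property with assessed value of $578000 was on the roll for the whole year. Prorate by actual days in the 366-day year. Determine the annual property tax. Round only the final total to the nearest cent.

1 Jan – 27 Nov 2028: 332 days at 25 mills → $578000 × 2.5% × 332/366 = $13107.6503
28 Nov – 31 Dec 2028: 34 days at 14 mills → $578000 × 1.4% × 34/366 = $751.7158
Total = $13859.3661

$13859.37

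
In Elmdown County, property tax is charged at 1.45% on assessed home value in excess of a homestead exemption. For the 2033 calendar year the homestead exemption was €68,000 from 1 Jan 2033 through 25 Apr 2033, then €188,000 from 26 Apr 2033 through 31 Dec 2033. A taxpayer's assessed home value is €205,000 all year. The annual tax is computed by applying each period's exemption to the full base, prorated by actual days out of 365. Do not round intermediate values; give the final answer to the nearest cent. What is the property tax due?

1 Jan – 25 Apr 2033: 115 days, exemption €68,000 → (€205,000 − €68,000) × 1.45% × 115/365 = €625.8836
26 Apr – 31 Dec 2033: 250 days, exemption €188,000 → (€205,000 − €188,000) × 1.45% × 250/365 = €168.8356
Total = €794.7192

€794.72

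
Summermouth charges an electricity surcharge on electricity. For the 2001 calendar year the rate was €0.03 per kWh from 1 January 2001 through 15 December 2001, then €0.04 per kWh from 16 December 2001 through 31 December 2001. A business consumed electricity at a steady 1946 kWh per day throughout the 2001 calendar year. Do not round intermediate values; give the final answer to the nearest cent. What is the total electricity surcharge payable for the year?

1 January – 15 December 2001: 349 days × 1946 kWh/day = 679,154 kWh at €0.03/kWh → €20,374.62
16 December – 31 December 2001: 16 days × 1946 kWh/day = 31,136 kWh at €0.04/kWh → €1,245.44

€21,620.06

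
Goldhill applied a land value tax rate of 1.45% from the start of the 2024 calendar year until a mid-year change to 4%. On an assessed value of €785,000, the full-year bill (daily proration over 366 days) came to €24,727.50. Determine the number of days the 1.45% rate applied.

122 days

Let d = days at the first rate; then 366 − d days at the second rate.
€785,000 × [1.45%·d + 4%·(366−d)] / 366 = €24,727.50
Solving gives d = 122, so the new rate took effect on 2 May 2024.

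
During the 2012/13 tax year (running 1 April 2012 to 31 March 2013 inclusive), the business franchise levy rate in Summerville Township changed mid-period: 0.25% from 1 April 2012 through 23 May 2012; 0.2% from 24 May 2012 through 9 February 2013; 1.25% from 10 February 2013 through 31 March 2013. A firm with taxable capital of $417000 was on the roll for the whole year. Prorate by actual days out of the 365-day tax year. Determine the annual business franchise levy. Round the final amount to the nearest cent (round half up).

1 April – 23 May 2012: 53 days at 0.25% → $417000 × 0.25% × 53/365 = $151.3767
24 May 2012 – 9 February 2013: 262 days at 0.2% → $417000 × 0.2% × 262/365 = $598.6521
10 February – 31 March 2013: 50 days at 1.25% → $417000 × 1.25% × 50/365 = $714.0411
Total = $1464.0699

$1464.07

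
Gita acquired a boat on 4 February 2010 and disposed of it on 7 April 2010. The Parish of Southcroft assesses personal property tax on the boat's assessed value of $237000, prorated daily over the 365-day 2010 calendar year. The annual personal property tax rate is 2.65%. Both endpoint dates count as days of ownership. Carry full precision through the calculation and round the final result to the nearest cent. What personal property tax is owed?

$1084.03

Days held (4 February – 7 April 2010): 63 out of 365
Tax = $237000 × 2.65% × 63/365 = $1084.0315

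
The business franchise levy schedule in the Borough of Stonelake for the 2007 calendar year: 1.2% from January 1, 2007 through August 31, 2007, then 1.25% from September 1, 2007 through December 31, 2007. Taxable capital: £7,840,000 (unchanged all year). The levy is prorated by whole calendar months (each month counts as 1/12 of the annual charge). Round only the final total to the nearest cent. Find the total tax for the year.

January 1 – August 31, 2007: 8 months at 1.2% → £7,840,000 × 1.2% × 8/12 = £62,720.0000
September 1 – December 31, 2007: 4 months at 1.25% → £7,840,000 × 1.25% × 4/12 = £32,666.6667
Total = £95,386.6667

£95,386.67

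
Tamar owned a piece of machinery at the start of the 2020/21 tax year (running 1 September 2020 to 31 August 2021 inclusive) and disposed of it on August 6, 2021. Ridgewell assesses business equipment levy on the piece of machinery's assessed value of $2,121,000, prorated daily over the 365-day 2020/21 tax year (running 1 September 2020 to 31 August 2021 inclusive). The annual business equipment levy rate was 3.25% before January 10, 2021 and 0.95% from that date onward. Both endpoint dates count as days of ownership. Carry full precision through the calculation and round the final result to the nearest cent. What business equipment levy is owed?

September 1, 2020 – January 9, 2021: 131 days at 3.25% → $2,121,000 × 3.25% × 131/365 = $24,740.1575
January 10 – August 6, 2021: 209 days at 0.95% → $2,121,000 × 0.95% × 209/365 = $11,537.6589
Total = $36,277.8164

$36,277.82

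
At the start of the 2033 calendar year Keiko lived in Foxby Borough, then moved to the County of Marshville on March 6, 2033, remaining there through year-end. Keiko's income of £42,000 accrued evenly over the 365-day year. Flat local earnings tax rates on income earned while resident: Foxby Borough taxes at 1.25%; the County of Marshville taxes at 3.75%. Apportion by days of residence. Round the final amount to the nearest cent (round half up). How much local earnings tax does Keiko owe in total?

Foxby Borough, January 1 – March 5, 2033: 64 days → £42,000 × 1.25% × 64/365 = £92.0548
The County of Marshville, March 6 – December 31, 2033: 301 days → £42,000 × 3.75% × 301/365 = £1,298.8356
Total = £1,390.8904

£1,390.89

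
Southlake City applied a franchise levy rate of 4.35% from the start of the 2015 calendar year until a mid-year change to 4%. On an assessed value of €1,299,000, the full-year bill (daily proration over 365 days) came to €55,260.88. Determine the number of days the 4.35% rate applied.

Let d = days at the first rate; then 365 − d days at the second rate.
€1,299,000 × [4.35%·d + 4%·(365−d)] / 365 = €55,260.88
Solving gives d = 265, so the new rate took effect on 23 September 2015.

265 days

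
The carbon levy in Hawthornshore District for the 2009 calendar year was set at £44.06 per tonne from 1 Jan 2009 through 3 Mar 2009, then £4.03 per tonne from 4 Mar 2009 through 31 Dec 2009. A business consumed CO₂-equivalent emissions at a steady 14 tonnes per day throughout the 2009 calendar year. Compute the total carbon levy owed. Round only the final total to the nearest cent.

£55,339.34

1 Jan – 3 Mar 2009: 62 days × 14 tonnes/day = 868 tonnes at £44.06/tonne → £38,244.08
4 Mar – 31 Dec 2009: 303 days × 14 tonnes/day = 4,242 tonnes at £4.03/tonne → £17,095.26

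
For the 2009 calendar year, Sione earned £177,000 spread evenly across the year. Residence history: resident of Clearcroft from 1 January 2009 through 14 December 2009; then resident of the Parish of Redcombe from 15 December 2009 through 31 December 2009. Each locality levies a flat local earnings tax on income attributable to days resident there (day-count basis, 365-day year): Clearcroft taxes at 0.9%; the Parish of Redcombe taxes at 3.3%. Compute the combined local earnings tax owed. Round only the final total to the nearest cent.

£1,790.85

Clearcroft, 1 January – 14 December 2009: 348 days → £177,000 × 0.9% × 348/365 = £1,518.8055
The Parish of Redcombe, 15 December – 31 December 2009: 17 days → £177,000 × 3.3% × 17/365 = £272.0466
Total = £1,790.8521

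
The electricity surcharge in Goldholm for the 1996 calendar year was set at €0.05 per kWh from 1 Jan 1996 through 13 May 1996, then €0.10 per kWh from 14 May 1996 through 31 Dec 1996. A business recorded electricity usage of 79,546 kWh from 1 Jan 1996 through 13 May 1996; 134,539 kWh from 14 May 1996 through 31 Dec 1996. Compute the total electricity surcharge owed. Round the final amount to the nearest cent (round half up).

€17431.20

1 Jan – 13 May 1996: 79,546 kWh at €0.05/kWh → €3977.30
14 May – 31 Dec 1996: 134,539 kWh at €0.10/kWh → €13453.90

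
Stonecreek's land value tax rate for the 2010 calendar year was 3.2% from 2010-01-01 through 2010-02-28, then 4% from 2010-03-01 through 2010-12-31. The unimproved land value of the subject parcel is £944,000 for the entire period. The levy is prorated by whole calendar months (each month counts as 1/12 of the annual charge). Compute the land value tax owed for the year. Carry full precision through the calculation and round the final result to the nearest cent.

2010-01-01 to 2010-02-28: 2 months at 3.2% → £944,000 × 3.2% × 2/12 = £5,034.6667
2010-03-01 to 2010-12-31: 10 months at 4% → £944,000 × 4% × 10/12 = £31,466.6667
Total = £36,501.3333

£36,501.33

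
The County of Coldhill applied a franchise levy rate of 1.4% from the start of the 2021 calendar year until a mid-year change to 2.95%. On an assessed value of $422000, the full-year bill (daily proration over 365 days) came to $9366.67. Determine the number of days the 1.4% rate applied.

Let d = days at the first rate; then 365 − d days at the second rate.
$422000 × [1.4%·d + 2.95%·(365−d)] / 365 = $9366.67
Solving gives d = 172, so the new rate took effect on 22 Jun 2021.

172 days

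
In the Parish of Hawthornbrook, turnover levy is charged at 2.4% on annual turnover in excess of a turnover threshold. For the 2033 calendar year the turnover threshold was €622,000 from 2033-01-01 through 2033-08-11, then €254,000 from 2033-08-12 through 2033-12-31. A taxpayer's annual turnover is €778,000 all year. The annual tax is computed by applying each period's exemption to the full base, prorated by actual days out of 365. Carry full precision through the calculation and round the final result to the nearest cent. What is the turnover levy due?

€7,180.01

2033-01-01 to 2033-08-11: 223 days, exemption €622,000 → (€778,000 − €622,000) × 2.4% × 223/365 = €2,287.4301
2033-08-12 to 2033-12-31: 142 days, exemption €254,000 → (€778,000 − €254,000) × 2.4% × 142/365 = €4,892.5808
Total = €7,180.0110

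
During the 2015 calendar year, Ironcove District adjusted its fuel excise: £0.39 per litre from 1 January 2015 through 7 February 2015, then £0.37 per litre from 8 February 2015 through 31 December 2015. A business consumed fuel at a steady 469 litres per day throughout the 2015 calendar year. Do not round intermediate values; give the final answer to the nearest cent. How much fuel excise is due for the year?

£63,694.89

1 January – 7 February 2015: 38 days × 469 litres/day = 17,822 litres at £0.39/litre → £6,950.58
8 February – 31 December 2015: 327 days × 469 litres/day = 153,363 litres at £0.37/litre → £56,744.31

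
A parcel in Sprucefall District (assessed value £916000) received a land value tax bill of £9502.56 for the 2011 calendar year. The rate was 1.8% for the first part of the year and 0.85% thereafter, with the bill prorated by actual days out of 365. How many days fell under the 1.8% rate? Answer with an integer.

72 days

Let d = days at the first rate; then 365 − d days at the second rate.
£916000 × [1.8%·d + 0.85%·(365−d)] / 365 = £9502.56
Solving gives d = 72, so the new rate took effect on 14 Mar 2011.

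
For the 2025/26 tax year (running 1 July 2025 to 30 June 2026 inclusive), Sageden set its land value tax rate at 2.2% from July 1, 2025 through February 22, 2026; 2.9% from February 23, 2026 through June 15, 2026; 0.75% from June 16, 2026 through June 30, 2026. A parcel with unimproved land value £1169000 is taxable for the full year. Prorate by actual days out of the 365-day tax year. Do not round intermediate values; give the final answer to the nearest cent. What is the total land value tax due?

July 1, 2025 – February 22, 2026: 237 days at 2.2% → £1169000 × 2.2% × 237/365 = £16699.0849
February 23 – June 15, 2026: 113 days at 2.9% → £1169000 × 2.9% × 113/365 = £10495.3781
June 16 – June 30, 2026: 15 days at 0.75% → £1169000 × 0.75% × 15/365 = £360.3082
Total = £27554.7712

£27554.77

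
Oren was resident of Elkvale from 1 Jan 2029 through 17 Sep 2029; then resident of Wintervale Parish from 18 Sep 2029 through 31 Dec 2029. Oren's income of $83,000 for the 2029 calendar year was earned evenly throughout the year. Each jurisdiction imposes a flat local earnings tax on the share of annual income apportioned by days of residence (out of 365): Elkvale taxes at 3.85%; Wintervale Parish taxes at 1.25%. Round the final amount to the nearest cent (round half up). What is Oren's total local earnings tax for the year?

$2,574.71

Elkvale, 1 Jan – 17 Sep 2029: 260 days → $83,000 × 3.85% × 260/365 = $2,276.2466
Wintervale Parish, 18 Sep – 31 Dec 2029: 105 days → $83,000 × 1.25% × 105/365 = $298.4589
Total = $2,574.7055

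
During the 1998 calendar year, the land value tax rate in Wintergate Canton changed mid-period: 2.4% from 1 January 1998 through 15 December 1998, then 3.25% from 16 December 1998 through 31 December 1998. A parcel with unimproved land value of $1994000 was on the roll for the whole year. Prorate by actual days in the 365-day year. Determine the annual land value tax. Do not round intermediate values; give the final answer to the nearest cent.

$48598.97

1 January – 15 December 1998: 349 days at 2.4% → $1994000 × 2.4% × 349/365 = $45758.2027
16 December – 31 December 1998: 16 days at 3.25% → $1994000 × 3.25% × 16/365 = $2840.7671
Total = $48598.9699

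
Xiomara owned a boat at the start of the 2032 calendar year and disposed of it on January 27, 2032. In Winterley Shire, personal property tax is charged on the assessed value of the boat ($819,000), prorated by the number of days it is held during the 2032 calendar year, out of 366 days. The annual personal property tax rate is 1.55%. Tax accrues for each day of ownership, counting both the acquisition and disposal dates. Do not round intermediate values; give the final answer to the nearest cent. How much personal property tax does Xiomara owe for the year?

Days held (January 1 – January 27, 2032): 27 out of 366
Tax = $819,000 × 1.55% × 27/366 = $936.4795

$936.48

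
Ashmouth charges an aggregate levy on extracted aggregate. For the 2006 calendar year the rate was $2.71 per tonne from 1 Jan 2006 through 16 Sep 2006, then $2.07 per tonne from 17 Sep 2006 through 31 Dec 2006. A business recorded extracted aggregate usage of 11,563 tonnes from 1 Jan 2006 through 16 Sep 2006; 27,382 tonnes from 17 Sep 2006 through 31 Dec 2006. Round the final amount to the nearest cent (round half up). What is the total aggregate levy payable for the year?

$88,016.47

1 Jan – 16 Sep 2006: 11,563 tonnes at $2.71/tonne → $31,335.73
17 Sep – 31 Dec 2006: 27,382 tonnes at $2.07/tonne → $56,680.74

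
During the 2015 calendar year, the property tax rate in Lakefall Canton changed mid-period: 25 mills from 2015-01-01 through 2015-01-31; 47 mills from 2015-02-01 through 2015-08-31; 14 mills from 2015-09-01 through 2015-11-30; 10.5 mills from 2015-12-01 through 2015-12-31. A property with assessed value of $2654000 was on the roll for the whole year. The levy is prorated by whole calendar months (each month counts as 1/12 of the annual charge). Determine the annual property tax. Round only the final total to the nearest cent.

2015-01-01 to 2015-01-31: 1 month at 25 mills → $2654000 × 2.5% × 1/12 = $5529.1667
2015-02-01 to 2015-08-31: 7 months at 47 mills → $2654000 × 4.7% × 7/12 = $72763.8333
2015-09-01 to 2015-11-30: 3 months at 14 mills → $2654000 × 1.4% × 3/12 = $9289.0000
2015-12-01 to 2015-12-31: 1 month at 10.5 mills → $2654000 × 1.05% × 1/12 = $2322.2500
Total = $89904.2500

$89904.25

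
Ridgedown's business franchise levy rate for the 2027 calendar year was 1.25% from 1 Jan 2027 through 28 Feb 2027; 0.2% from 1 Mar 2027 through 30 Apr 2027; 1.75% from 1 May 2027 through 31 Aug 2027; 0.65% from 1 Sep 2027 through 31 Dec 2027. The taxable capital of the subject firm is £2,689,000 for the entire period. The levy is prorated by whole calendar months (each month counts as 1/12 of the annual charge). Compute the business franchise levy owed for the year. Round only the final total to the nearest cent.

1 Jan – 28 Feb 2027: 2 months at 1.25% → £2,689,000 × 1.25% × 2/12 = £5,602.0833
1 Mar – 30 Apr 2027: 2 months at 0.2% → £2,689,000 × 0.2% × 2/12 = £896.3333
1 May – 31 Aug 2027: 4 months at 1.75% → £2,689,000 × 1.75% × 4/12 = £15,685.8333
1 Sep – 31 Dec 2027: 4 months at 0.65% → £2,689,000 × 0.65% × 4/12 = £5,826.1667
Total = £28,010.4167

£28,010.42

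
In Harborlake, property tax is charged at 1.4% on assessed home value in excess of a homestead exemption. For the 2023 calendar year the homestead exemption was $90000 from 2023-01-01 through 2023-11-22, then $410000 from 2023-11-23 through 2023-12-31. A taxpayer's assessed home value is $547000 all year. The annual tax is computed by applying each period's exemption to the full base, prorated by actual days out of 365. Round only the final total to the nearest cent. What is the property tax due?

$5919.32

2023-01-01 to 2023-11-22: 326 days, exemption $90000 → ($547000 − $90000) × 1.4% × 326/365 = $5714.3781
2023-11-23 to 2023-12-31: 39 days, exemption $410000 → ($547000 − $410000) × 1.4% × 39/365 = $204.9370
Total = $5919.3151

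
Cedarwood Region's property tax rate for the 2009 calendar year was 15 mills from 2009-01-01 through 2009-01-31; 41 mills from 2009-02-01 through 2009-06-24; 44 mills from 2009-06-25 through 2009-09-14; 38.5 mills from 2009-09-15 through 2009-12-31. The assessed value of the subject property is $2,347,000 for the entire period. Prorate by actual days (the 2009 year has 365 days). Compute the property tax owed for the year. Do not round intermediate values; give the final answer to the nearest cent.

$90,889.99

2009-01-01 to 2009-01-31: 31 days at 15 mills → $2,347,000 × 1.5% × 31/365 = $2,990.0137
2009-02-01 to 2009-06-24: 144 days at 41 mills → $2,347,000 × 4.1% × 144/365 = $37,963.5288
2009-06-25 to 2009-09-14: 82 days at 44 mills → $2,347,000 × 4.4% × 82/365 = $23,199.9342
2009-09-15 to 2009-12-31: 108 days at 38.5 mills → $2,347,000 × 3.85% × 108/365 = $26,736.5096
Total = $90,889.9863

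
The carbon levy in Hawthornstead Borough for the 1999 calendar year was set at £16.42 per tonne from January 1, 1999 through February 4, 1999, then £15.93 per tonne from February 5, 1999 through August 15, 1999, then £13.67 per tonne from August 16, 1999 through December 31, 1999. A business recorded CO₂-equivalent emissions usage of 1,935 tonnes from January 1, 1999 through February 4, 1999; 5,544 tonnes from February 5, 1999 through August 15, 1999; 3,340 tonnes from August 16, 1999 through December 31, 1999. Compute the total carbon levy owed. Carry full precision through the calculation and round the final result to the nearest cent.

£165746.42

January 1 – February 4, 1999: 1,935 tonnes at £16.42/tonne → £31772.70
February 5 – August 15, 1999: 5,544 tonnes at £15.93/tonne → £88315.92
August 16 – December 31, 1999: 3,340 tonnes at £13.67/tonne → £45657.80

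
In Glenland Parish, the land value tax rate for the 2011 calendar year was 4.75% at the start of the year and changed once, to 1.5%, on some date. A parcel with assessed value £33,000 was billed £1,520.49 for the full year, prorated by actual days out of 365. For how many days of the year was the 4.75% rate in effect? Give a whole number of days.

349 days

Let d = days at the first rate; then 365 − d days at the second rate.
£33,000 × [4.75%·d + 1.5%·(365−d)] / 365 = £1,520.49
Solving gives d = 349, so the new rate took effect on 16 December 2011.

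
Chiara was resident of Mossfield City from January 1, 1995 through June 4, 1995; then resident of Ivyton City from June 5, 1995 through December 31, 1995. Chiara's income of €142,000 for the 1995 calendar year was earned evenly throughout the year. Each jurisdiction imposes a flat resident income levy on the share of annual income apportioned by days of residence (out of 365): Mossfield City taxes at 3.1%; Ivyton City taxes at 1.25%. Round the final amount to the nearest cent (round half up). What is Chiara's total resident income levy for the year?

€2,890.58

Mossfield City, January 1 – June 4, 1995: 155 days → €142,000 × 3.1% × 155/365 = €1,869.3425
Ivyton City, June 5 – December 31, 1995: 210 days → €142,000 × 1.25% × 210/365 = €1,021.2329
Total = €2,890.5753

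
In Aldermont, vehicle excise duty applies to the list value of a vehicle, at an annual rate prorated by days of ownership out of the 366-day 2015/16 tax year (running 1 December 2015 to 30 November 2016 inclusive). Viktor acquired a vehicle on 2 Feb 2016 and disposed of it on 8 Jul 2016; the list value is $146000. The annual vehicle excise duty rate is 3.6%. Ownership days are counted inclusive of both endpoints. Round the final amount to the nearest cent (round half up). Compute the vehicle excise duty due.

Days held (2 Feb – 8 Jul 2016): 158 out of 366
Tax = $146000 × 3.6% × 158/366 = $2268.9836

$2268.98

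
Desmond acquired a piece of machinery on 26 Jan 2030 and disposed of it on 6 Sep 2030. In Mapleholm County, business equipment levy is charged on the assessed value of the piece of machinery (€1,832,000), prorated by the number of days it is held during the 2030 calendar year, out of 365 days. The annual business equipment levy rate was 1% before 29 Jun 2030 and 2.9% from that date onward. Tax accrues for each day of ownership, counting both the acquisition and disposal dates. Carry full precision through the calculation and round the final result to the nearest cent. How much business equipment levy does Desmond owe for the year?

26 Jan – 28 Jun 2030: 154 days at 1% → €1,832,000 × 1% × 154/365 = €7,729.5342
29 Jun – 6 Sep 2030: 70 days at 2.9% → €1,832,000 × 2.9% × 70/365 = €10,188.9315
Total = €17,918.4658

€17,918.47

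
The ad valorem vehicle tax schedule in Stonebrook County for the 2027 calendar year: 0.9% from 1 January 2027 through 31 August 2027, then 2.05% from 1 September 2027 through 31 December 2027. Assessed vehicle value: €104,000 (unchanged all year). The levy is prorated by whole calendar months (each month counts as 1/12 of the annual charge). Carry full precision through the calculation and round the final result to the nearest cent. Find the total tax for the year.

1 January – 31 August 2027: 8 months at 0.9% → €104,000 × 0.9% × 8/12 = €624.0000
1 September – 31 December 2027: 4 months at 2.05% → €104,000 × 2.05% × 4/12 = €710.6667
Total = €1,334.6667

€1,334.67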